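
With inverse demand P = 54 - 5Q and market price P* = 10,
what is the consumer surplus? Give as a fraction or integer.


Maximum willingness to pay (at Q=0): P_max = 54
Quantity demanded at P* = 10:
Q* = (54 - 10)/5 = 44/5
CS = (1/2) * Q* * (P_max - P*)
CS = (1/2) * 44/5 * (54 - 10)
CS = (1/2) * 44/5 * 44 = 968/5

968/5


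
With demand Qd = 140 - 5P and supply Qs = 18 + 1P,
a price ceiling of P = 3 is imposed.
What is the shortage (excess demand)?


At P = 3:
Qd = 140 - 5*3 = 125
Qs = 18 + 1*3 = 21
Shortage = Qd - Qs = 125 - 21 = 104

104


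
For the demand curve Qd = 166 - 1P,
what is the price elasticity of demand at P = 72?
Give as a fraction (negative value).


dQ/dP = -1
At P = 72: Q = 166 - 1*72 = 94
E = (dQ/dP)(P/Q) = (-1)(72/94) = -36/47

-36/47


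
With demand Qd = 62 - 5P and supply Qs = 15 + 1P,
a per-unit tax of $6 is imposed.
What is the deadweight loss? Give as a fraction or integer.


Pre-tax equilibrium quantity: Q* = 137/6
Post-tax equilibrium quantity: Q_tax = 107/6
Reduction in quantity: Q* - Q_tax = 5
DWL = (1/2) * tax * (Q* - Q_tax)
DWL = (1/2) * 6 * 5 = 15

15


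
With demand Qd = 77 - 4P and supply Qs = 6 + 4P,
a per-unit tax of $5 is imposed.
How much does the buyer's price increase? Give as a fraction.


With a per-unit tax, the buyer's price increase depends on relative slopes.
Supply slope: d = 4, Demand slope: b = 4
Buyer's price increase = d * tax / (b + d)
= 4 * 5 / (4 + 4)
= 20 / 8 = 5/2

5/2


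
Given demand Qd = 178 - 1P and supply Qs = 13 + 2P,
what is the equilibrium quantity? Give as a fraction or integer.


First find equilibrium price:
178 - 1P = 13 + 2P
P* = 165/3 = 55
Then substitute into demand:
Q* = 178 - 1 * 55 = 123

123


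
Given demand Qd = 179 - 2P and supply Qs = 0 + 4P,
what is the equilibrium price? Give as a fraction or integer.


At equilibrium, Qd = Qs.
179 - 2P = 0 + 4P
179 - 0 = 2P + 4P
179 = 6P
P* = 179/6 = 179/6

179/6


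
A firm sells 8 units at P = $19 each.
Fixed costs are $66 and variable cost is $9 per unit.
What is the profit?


Total Revenue = P * Q = 19 * 8 = $152
Total Cost = FC + VC*Q = 66 + 9*8 = $138
Profit = TR - TC = 152 - 138 = $14

$14


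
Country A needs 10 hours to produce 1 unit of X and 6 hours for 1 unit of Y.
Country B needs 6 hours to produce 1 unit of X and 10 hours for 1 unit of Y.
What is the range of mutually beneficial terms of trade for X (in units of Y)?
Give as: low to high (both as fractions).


Opportunity cost of X for Country A = hours_X / hours_Y = 10/6 = 5/3 units of Y
Opportunity cost of X for Country B = hours_X / hours_Y = 6/10 = 3/5 units of Y
Terms of trade must be between the two opportunity costs.
Range: 3/5 to 5/3

3/5 to 5/3


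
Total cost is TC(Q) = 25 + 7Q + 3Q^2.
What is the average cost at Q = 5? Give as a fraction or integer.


TC(5) = 25 + 7*5 + 3*5^2
TC(5) = 25 + 35 + 75 = 135
AC = TC/Q = 135/5 = 27

27


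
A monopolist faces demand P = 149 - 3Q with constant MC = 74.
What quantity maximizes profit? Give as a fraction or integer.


TR = P*Q = (149 - 3Q)Q = 149Q - 3Q^2
MR = dTR/dQ = 149 - 6Q
Set MR = MC:
149 - 6Q = 74
75 = 6Q
Q* = 75/6 = 25/2

25/2


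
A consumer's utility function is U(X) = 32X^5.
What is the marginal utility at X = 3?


MU = dU/dX = 32*5*X^(5-1)
MU = 160*X^4
At X = 3:
MU = 160 * 3^4
MU = 160 * 81 = 12960

12960


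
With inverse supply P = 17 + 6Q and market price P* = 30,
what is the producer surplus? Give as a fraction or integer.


Minimum supply price (at Q=0): P_min = 17
Quantity supplied at P* = 30:
Q* = (30 - 17)/6 = 13/6
PS = (1/2) * Q* * (P* - P_min)
PS = (1/2) * 13/6 * (30 - 17)
PS = (1/2) * 13/6 * 13 = 169/12

169/12


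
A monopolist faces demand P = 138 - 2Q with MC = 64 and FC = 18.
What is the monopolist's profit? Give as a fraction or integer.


MR = MC: 138 - 4Q = 64
Q* = 37/2
P* = 138 - 2*37/2 = 101
Profit = (P* - MC)*Q* - FC
= (101 - 64)*37/2 - 18
= 37*37/2 - 18
= 1369/2 - 18 = 1333/2

1333/2


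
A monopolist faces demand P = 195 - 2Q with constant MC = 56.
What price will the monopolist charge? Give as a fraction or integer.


MR = 195 - 4Q
Set MR = MC: 195 - 4Q = 56
Q* = 139/4
Substitute into demand:
P* = 195 - 2*139/4 = 251/2

251/2


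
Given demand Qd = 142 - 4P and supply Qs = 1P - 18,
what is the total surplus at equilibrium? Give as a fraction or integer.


Find equilibrium: 142 - 4P = 1P - 18
142 + 18 = 5P
P* = 160/5 = 32
Q* = 1*32 - 18 = 14
Inverse demand: P = 71/2 - Q/4, so P_max = 71/2
Inverse supply: P = 18 + Q/1, so P_min = 18
CS = (1/2) * 14 * (71/2 - 32) = 49/2
PS = (1/2) * 14 * (32 - 18) = 98
TS = CS + PS = 49/2 + 98 = 245/2

245/2


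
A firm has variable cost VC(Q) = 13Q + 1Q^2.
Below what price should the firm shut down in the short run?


AVC(Q) = VC(Q)/Q = 13 + 1Q
AVC is increasing in Q, so minimum AVC is at Q -> 0+.
Min AVC = 13
The firm should shut down if P < 13.

13


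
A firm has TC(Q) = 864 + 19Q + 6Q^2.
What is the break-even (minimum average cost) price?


AC(Q) = 864/Q + 19 + 6Q
To minimize: dAC/dQ = -864/Q^2 + 6 = 0
Q^2 = 864/6 = 144
Q* = 12
Min AC = 864/12 + 19 + 6*12
Min AC = 72 + 19 + 72 = 163

163


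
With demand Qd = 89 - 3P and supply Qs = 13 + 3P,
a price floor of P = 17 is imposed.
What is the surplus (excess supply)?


At P = 17:
Qd = 89 - 3*17 = 38
Qs = 13 + 3*17 = 64
Surplus = Qs - Qd = 64 - 38 = 26

26


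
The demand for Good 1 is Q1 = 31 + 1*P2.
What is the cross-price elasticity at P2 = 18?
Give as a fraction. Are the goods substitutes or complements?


dQ1/dP2 = 1
At P2 = 18: Q1 = 31 + 1*18 = 49
Exy = (dQ1/dP2)(P2/Q1) = 1 * 18 / 49 = 18/49
Since Exy > 0, the goods are substitutes.

18/49 (substitutes)


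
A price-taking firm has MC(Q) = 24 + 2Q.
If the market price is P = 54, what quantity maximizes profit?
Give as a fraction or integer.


In perfect competition, profit is maximized where P = MC.
54 = 24 + 2Q
30 = 2Q
Q* = 30/2 = 15

15


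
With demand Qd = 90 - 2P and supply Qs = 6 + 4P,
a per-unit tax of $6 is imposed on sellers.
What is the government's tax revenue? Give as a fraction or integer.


With tax on sellers, new supply: Qs' = 6 + 4(P - 6)
= 4P - 18
New equilibrium quantity:
Q_new = 54
Tax revenue = tax * Q_new = 6 * 54 = 324

324


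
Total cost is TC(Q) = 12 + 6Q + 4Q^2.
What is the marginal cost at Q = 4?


MC = dTC/dQ = 6 + 2*4*Q
At Q = 4:
MC = 6 + 8*4
MC = 6 + 32 = 38

38


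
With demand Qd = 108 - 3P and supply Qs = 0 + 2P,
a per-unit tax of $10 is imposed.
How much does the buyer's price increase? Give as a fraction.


With a per-unit tax, the buyer's price increase depends on relative slopes.
Supply slope: d = 2, Demand slope: b = 3
Buyer's price increase = d * tax / (b + d)
= 2 * 10 / (3 + 2)
= 20 / 5 = 4

4


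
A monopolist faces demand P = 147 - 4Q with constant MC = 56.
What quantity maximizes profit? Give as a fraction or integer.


TR = P*Q = (147 - 4Q)Q = 147Q - 4Q^2
MR = dTR/dQ = 147 - 8Q
Set MR = MC:
147 - 8Q = 56
91 = 8Q
Q* = 91/8 = 91/8

91/8


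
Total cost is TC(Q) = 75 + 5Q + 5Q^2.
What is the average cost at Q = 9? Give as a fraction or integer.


TC(9) = 75 + 5*9 + 5*9^2
TC(9) = 75 + 45 + 405 = 525
AC = TC/Q = 525/9 = 175/3

175/3


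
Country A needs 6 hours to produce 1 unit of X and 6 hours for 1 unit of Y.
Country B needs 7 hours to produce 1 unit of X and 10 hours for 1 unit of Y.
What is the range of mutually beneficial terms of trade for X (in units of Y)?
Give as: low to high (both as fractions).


Opportunity cost of X for Country A = hours_X / hours_Y = 6/6 = 1 units of Y
Opportunity cost of X for Country B = hours_X / hours_Y = 7/10 = 7/10 units of Y
Terms of trade must be between the two opportunity costs.
Range: 7/10 to 1

7/10 to 1


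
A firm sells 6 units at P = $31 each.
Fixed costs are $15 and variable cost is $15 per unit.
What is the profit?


Total Revenue = P * Q = 31 * 6 = $186
Total Cost = FC + VC*Q = 15 + 15*6 = $105
Profit = TR - TC = 186 - 105 = $81

$81


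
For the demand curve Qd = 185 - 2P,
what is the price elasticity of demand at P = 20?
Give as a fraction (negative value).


dQ/dP = -2
At P = 20: Q = 185 - 2*20 = 145
E = (dQ/dP)(P/Q) = (-2)(20/145) = -8/29

-8/29


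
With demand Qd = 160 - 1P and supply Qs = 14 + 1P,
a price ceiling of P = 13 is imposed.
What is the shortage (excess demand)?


At P = 13:
Qd = 160 - 1*13 = 147
Qs = 14 + 1*13 = 27
Shortage = Qd - Qs = 147 - 27 = 120

120


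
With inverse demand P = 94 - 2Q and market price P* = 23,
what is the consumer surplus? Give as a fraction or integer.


Maximum willingness to pay (at Q=0): P_max = 94
Quantity demanded at P* = 23:
Q* = (94 - 23)/2 = 71/2
CS = (1/2) * Q* * (P_max - P*)
CS = (1/2) * 71/2 * (94 - 23)
CS = (1/2) * 71/2 * 71 = 5041/4

5041/4


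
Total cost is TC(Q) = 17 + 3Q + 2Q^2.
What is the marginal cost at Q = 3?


MC = dTC/dQ = 3 + 2*2*Q
At Q = 3:
MC = 3 + 4*3
MC = 3 + 12 = 15

15


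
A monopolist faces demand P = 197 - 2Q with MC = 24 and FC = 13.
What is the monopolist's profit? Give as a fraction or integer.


MR = MC: 197 - 4Q = 24
Q* = 173/4
P* = 197 - 2*173/4 = 221/2
Profit = (P* - MC)*Q* - FC
= (221/2 - 24)*173/4 - 13
= 173/2*173/4 - 13
= 29929/8 - 13 = 29825/8

29825/8


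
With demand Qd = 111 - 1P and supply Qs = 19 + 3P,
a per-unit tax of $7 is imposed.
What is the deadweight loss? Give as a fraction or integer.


Pre-tax equilibrium quantity: Q* = 88
Post-tax equilibrium quantity: Q_tax = 331/4
Reduction in quantity: Q* - Q_tax = 21/4
DWL = (1/2) * tax * (Q* - Q_tax)
DWL = (1/2) * 7 * 21/4 = 147/8

147/8


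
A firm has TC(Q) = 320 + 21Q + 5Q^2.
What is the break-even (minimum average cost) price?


AC(Q) = 320/Q + 21 + 5Q
To minimize: dAC/dQ = -320/Q^2 + 5 = 0
Q^2 = 320/5 = 64
Q* = 8
Min AC = 320/8 + 21 + 5*8
Min AC = 40 + 21 + 40 = 101

101


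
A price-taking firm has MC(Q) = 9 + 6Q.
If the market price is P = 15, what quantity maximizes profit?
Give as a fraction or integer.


In perfect competition, profit is maximized where P = MC.
15 = 9 + 6Q
6 = 6Q
Q* = 6/6 = 1

1


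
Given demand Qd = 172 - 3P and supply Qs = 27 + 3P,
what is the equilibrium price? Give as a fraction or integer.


At equilibrium, Qd = Qs.
172 - 3P = 27 + 3P
172 - 27 = 3P + 3P
145 = 6P
P* = 145/6 = 145/6

145/6


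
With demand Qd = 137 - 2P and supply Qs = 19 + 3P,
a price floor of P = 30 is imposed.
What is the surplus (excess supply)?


At P = 30:
Qd = 137 - 2*30 = 77
Qs = 19 + 3*30 = 109
Surplus = Qs - Qd = 109 - 77 = 32

32


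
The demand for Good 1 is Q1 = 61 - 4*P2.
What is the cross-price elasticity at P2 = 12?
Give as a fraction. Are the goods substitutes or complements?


dQ1/dP2 = -4
At P2 = 12: Q1 = 61 - 4*12 = 13
Exy = (dQ1/dP2)(P2/Q1) = -4 * 12 / 13 = -48/13
Since Exy < 0, the goods are complements.

-48/13 (complements)


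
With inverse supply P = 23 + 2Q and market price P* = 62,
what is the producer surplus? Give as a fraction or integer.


Minimum supply price (at Q=0): P_min = 23
Quantity supplied at P* = 62:
Q* = (62 - 23)/2 = 39/2
PS = (1/2) * Q* * (P* - P_min)
PS = (1/2) * 39/2 * (62 - 23)
PS = (1/2) * 39/2 * 39 = 1521/4

1521/4


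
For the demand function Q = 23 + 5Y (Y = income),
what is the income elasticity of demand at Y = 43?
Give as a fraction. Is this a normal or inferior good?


dQ/dY = 5
At Y = 43: Q = 23 + 5*43 = 238
Ey = (dQ/dY)(Y/Q) = 5 * 43 / 238 = 215/238
Since Ey > 0, this is a normal good.

215/238 (normal good)


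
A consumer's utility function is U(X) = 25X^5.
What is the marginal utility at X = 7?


MU = dU/dX = 25*5*X^(5-1)
MU = 125*X^4
At X = 7:
MU = 125 * 7^4
MU = 125 * 2401 = 300125

300125


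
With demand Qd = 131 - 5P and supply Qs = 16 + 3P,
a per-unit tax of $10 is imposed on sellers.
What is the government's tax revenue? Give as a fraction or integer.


With tax on sellers, new supply: Qs' = 16 + 3(P - 10)
= 3P - 14
New equilibrium quantity:
Q_new = 323/8
Tax revenue = tax * Q_new = 10 * 323/8 = 1615/4

1615/4


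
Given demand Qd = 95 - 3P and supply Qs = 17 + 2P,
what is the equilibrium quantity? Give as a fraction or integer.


First find equilibrium price:
95 - 3P = 17 + 2P
P* = 78/5 = 78/5
Then substitute into demand:
Q* = 95 - 3 * 78/5 = 241/5

241/5


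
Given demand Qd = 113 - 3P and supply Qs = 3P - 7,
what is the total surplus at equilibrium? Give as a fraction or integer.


Find equilibrium: 113 - 3P = 3P - 7
113 + 7 = 6P
P* = 120/6 = 20
Q* = 3*20 - 7 = 53
Inverse demand: P = 113/3 - Q/3, so P_max = 113/3
Inverse supply: P = 7/3 + Q/3, so P_min = 7/3
CS = (1/2) * 53 * (113/3 - 20) = 2809/6
PS = (1/2) * 53 * (20 - 7/3) = 2809/6
TS = CS + PS = 2809/6 + 2809/6 = 2809/3

2809/3


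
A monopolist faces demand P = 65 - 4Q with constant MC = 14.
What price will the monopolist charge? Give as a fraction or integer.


MR = 65 - 8Q
Set MR = MC: 65 - 8Q = 14
Q* = 51/8
Substitute into demand:
P* = 65 - 4*51/8 = 79/2

79/2


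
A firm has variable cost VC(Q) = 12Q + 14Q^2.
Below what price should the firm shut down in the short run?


AVC(Q) = VC(Q)/Q = 12 + 14Q
AVC is increasing in Q, so minimum AVC is at Q -> 0+.
Min AVC = 12
The firm should shut down if P < 12.

12


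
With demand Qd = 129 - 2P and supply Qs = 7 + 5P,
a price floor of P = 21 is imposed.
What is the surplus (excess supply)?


At P = 21:
Qd = 129 - 2*21 = 87
Qs = 7 + 5*21 = 112
Surplus = Qs - Qd = 112 - 87 = 25

25


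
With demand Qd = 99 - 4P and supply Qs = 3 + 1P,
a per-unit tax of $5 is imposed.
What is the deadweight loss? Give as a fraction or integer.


Pre-tax equilibrium quantity: Q* = 111/5
Post-tax equilibrium quantity: Q_tax = 91/5
Reduction in quantity: Q* - Q_tax = 4
DWL = (1/2) * tax * (Q* - Q_tax)
DWL = (1/2) * 5 * 4 = 10

10


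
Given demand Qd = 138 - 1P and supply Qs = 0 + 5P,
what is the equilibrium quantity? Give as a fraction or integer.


First find equilibrium price:
138 - 1P = 0 + 5P
P* = 138/6 = 23
Then substitute into demand:
Q* = 138 - 1 * 23 = 115

115


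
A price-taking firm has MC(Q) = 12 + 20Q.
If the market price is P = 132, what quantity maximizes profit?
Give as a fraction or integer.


In perfect competition, profit is maximized where P = MC.
132 = 12 + 20Q
120 = 20Q
Q* = 120/20 = 6

6


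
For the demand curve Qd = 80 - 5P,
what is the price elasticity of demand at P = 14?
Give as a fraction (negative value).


dQ/dP = -5
At P = 14: Q = 80 - 5*14 = 10
E = (dQ/dP)(P/Q) = (-5)(14/10) = -7

-7


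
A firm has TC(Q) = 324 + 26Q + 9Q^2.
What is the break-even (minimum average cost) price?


AC(Q) = 324/Q + 26 + 9Q
To minimize: dAC/dQ = -324/Q^2 + 9 = 0
Q^2 = 324/9 = 36
Q* = 6
Min AC = 324/6 + 26 + 9*6
Min AC = 54 + 26 + 54 = 134

134


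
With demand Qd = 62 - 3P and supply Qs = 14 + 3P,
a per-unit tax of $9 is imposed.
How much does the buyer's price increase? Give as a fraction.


With a per-unit tax, the buyer's price increase depends on relative slopes.
Supply slope: d = 3, Demand slope: b = 3
Buyer's price increase = d * tax / (b + d)
= 3 * 9 / (3 + 3)
= 27 / 6 = 9/2

9/2


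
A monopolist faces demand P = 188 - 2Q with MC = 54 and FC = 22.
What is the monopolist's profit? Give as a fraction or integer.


MR = MC: 188 - 4Q = 54
Q* = 67/2
P* = 188 - 2*67/2 = 121
Profit = (P* - MC)*Q* - FC
= (121 - 54)*67/2 - 22
= 67*67/2 - 22
= 4489/2 - 22 = 4445/2

4445/2


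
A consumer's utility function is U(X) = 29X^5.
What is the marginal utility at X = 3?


MU = dU/dX = 29*5*X^(5-1)
MU = 145*X^4
At X = 3:
MU = 145 * 3^4
MU = 145 * 81 = 11745

11745


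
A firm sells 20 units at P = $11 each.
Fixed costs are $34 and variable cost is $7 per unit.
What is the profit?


Total Revenue = P * Q = 11 * 20 = $220
Total Cost = FC + VC*Q = 34 + 7*20 = $174
Profit = TR - TC = 220 - 174 = $46

$46


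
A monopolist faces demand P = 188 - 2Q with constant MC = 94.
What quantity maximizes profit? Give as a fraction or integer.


TR = P*Q = (188 - 2Q)Q = 188Q - 2Q^2
MR = dTR/dQ = 188 - 4Q
Set MR = MC:
188 - 4Q = 94
94 = 4Q
Q* = 94/4 = 47/2

47/2


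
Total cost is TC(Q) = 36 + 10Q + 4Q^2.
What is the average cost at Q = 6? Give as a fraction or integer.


TC(6) = 36 + 10*6 + 4*6^2
TC(6) = 36 + 60 + 144 = 240
AC = TC/Q = 240/6 = 40

40


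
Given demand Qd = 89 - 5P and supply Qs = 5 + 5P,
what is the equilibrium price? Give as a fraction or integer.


At equilibrium, Qd = Qs.
89 - 5P = 5 + 5P
89 - 5 = 5P + 5P
84 = 10P
P* = 84/10 = 42/5

42/5


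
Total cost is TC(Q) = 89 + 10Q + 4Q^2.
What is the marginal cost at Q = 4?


MC = dTC/dQ = 10 + 2*4*Q
At Q = 4:
MC = 10 + 8*4
MC = 10 + 32 = 42

42


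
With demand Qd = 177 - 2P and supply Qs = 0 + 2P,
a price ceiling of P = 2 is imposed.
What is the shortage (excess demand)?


At P = 2:
Qd = 177 - 2*2 = 173
Qs = 0 + 2*2 = 4
Shortage = Qd - Qs = 173 - 4 = 169

169


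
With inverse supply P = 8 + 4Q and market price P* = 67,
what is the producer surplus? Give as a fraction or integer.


Minimum supply price (at Q=0): P_min = 8
Quantity supplied at P* = 67:
Q* = (67 - 8)/4 = 59/4
PS = (1/2) * Q* * (P* - P_min)
PS = (1/2) * 59/4 * (67 - 8)
PS = (1/2) * 59/4 * 59 = 3481/8

3481/8


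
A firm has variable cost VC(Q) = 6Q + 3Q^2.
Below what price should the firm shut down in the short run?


AVC(Q) = VC(Q)/Q = 6 + 3Q
AVC is increasing in Q, so minimum AVC is at Q -> 0+.
Min AVC = 6
The firm should shut down if P < 6.

6


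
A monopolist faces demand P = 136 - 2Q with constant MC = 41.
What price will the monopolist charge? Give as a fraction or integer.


MR = 136 - 4Q
Set MR = MC: 136 - 4Q = 41
Q* = 95/4
Substitute into demand:
P* = 136 - 2*95/4 = 177/2

177/2


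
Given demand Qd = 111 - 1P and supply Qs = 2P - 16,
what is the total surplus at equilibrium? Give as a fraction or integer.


Find equilibrium: 111 - 1P = 2P - 16
111 + 16 = 3P
P* = 127/3 = 127/3
Q* = 2*127/3 - 16 = 206/3
Inverse demand: P = 111 - Q/1, so P_max = 111
Inverse supply: P = 8 + Q/2, so P_min = 8
CS = (1/2) * 206/3 * (111 - 127/3) = 21218/9
PS = (1/2) * 206/3 * (127/3 - 8) = 10609/9
TS = CS + PS = 21218/9 + 10609/9 = 10609/3

10609/3


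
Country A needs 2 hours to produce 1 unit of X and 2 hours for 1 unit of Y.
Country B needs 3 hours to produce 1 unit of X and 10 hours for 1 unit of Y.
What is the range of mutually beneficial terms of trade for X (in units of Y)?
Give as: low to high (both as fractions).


Opportunity cost of X for Country A = hours_X / hours_Y = 2/2 = 1 units of Y
Opportunity cost of X for Country B = hours_X / hours_Y = 3/10 = 3/10 units of Y
Terms of trade must be between the two opportunity costs.
Range: 3/10 to 1

3/10 to 1


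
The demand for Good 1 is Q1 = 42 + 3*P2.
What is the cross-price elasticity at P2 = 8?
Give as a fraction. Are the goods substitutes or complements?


dQ1/dP2 = 3
At P2 = 8: Q1 = 42 + 3*8 = 66
Exy = (dQ1/dP2)(P2/Q1) = 3 * 8 / 66 = 4/11
Since Exy > 0, the goods are substitutes.

4/11 (substitutes)


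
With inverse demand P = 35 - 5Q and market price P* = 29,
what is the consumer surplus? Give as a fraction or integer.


Maximum willingness to pay (at Q=0): P_max = 35
Quantity demanded at P* = 29:
Q* = (35 - 29)/5 = 6/5
CS = (1/2) * Q* * (P_max - P*)
CS = (1/2) * 6/5 * (35 - 29)
CS = (1/2) * 6/5 * 6 = 18/5

18/5


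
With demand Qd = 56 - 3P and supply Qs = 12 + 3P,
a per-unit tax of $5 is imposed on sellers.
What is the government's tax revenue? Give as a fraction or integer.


With tax on sellers, new supply: Qs' = 12 + 3(P - 5)
= 3P - 3
New equilibrium quantity:
Q_new = 53/2
Tax revenue = tax * Q_new = 5 * 53/2 = 265/2

265/2


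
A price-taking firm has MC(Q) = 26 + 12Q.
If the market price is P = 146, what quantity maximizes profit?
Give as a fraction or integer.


In perfect competition, profit is maximized where P = MC.
146 = 26 + 12Q
120 = 12Q
Q* = 120/12 = 10

10


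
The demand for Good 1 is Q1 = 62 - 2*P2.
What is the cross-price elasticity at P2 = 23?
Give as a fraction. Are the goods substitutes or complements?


dQ1/dP2 = -2
At P2 = 23: Q1 = 62 - 2*23 = 16
Exy = (dQ1/dP2)(P2/Q1) = -2 * 23 / 16 = -23/8
Since Exy < 0, the goods are complements.

-23/8 (complements)


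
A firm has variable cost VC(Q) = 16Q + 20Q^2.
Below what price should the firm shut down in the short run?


AVC(Q) = VC(Q)/Q = 16 + 20Q
AVC is increasing in Q, so minimum AVC is at Q -> 0+.
Min AVC = 16
The firm should shut down if P < 16.

16


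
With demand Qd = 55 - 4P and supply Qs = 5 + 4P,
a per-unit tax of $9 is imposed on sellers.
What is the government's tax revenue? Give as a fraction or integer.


With tax on sellers, new supply: Qs' = 5 + 4(P - 9)
= 4P - 31
New equilibrium quantity:
Q_new = 12
Tax revenue = tax * Q_new = 9 * 12 = 108

108


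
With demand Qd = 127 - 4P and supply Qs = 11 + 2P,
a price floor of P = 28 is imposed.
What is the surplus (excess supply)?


At P = 28:
Qd = 127 - 4*28 = 15
Qs = 11 + 2*28 = 67
Surplus = Qs - Qd = 67 - 15 = 52

52


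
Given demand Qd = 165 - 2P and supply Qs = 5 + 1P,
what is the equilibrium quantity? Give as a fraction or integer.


First find equilibrium price:
165 - 2P = 5 + 1P
P* = 160/3 = 160/3
Then substitute into demand:
Q* = 165 - 2 * 160/3 = 175/3

175/3


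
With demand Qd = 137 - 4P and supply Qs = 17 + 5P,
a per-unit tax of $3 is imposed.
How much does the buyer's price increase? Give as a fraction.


With a per-unit tax, the buyer's price increase depends on relative slopes.
Supply slope: d = 5, Demand slope: b = 4
Buyer's price increase = d * tax / (b + d)
= 5 * 3 / (4 + 5)
= 15 / 9 = 5/3

5/3


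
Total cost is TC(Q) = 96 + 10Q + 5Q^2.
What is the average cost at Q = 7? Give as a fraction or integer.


TC(7) = 96 + 10*7 + 5*7^2
TC(7) = 96 + 70 + 245 = 411
AC = TC/Q = 411/7 = 411/7

411/7


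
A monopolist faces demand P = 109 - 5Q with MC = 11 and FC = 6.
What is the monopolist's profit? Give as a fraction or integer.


MR = MC: 109 - 10Q = 11
Q* = 49/5
P* = 109 - 5*49/5 = 60
Profit = (P* - MC)*Q* - FC
= (60 - 11)*49/5 - 6
= 49*49/5 - 6
= 2401/5 - 6 = 2371/5

2371/5


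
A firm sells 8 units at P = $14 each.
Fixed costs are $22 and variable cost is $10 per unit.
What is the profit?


Total Revenue = P * Q = 14 * 8 = $112
Total Cost = FC + VC*Q = 22 + 10*8 = $102
Profit = TR - TC = 112 - 102 = $10

$10


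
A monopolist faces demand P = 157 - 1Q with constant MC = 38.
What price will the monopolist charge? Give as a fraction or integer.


MR = 157 - 2Q
Set MR = MC: 157 - 2Q = 38
Q* = 119/2
Substitute into demand:
P* = 157 - 1*119/2 = 195/2

195/2


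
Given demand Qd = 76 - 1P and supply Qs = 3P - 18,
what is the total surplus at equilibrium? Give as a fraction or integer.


Find equilibrium: 76 - 1P = 3P - 18
76 + 18 = 4P
P* = 94/4 = 47/2
Q* = 3*47/2 - 18 = 105/2
Inverse demand: P = 76 - Q/1, so P_max = 76
Inverse supply: P = 6 + Q/3, so P_min = 6
CS = (1/2) * 105/2 * (76 - 47/2) = 11025/8
PS = (1/2) * 105/2 * (47/2 - 6) = 3675/8
TS = CS + PS = 11025/8 + 3675/8 = 3675/2

3675/2


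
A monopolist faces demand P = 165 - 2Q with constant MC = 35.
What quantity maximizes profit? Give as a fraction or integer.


TR = P*Q = (165 - 2Q)Q = 165Q - 2Q^2
MR = dTR/dQ = 165 - 4Q
Set MR = MC:
165 - 4Q = 35
130 = 4Q
Q* = 130/4 = 65/2

65/2


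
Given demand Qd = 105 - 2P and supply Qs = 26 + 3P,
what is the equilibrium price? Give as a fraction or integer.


At equilibrium, Qd = Qs.
105 - 2P = 26 + 3P
105 - 26 = 2P + 3P
79 = 5P
P* = 79/5 = 79/5

79/5


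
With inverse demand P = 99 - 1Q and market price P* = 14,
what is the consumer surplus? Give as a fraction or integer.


Maximum willingness to pay (at Q=0): P_max = 99
Quantity demanded at P* = 14:
Q* = (99 - 14)/1 = 85
CS = (1/2) * Q* * (P_max - P*)
CS = (1/2) * 85 * (99 - 14)
CS = (1/2) * 85 * 85 = 7225/2

7225/2


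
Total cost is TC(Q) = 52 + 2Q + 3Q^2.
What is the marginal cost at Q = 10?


MC = dTC/dQ = 2 + 2*3*Q
At Q = 10:
MC = 2 + 6*10
MC = 2 + 60 = 62

62


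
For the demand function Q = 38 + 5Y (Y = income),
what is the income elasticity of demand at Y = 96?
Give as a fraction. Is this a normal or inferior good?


dQ/dY = 5
At Y = 96: Q = 38 + 5*96 = 518
Ey = (dQ/dY)(Y/Q) = 5 * 96 / 518 = 240/259
Since Ey > 0, this is a normal good.

240/259 (normal good)


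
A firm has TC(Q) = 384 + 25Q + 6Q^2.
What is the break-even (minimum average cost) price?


AC(Q) = 384/Q + 25 + 6Q
To minimize: dAC/dQ = -384/Q^2 + 6 = 0
Q^2 = 384/6 = 64
Q* = 8
Min AC = 384/8 + 25 + 6*8
Min AC = 48 + 25 + 48 = 121

121


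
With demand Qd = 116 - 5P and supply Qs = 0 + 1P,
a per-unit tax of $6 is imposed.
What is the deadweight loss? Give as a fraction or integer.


Pre-tax equilibrium quantity: Q* = 58/3
Post-tax equilibrium quantity: Q_tax = 43/3
Reduction in quantity: Q* - Q_tax = 5
DWL = (1/2) * tax * (Q* - Q_tax)
DWL = (1/2) * 6 * 5 = 15

15


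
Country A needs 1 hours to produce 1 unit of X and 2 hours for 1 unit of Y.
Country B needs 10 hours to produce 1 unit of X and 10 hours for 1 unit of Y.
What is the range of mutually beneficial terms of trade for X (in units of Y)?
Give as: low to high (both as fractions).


Opportunity cost of X for Country A = hours_X / hours_Y = 1/2 = 1/2 units of Y
Opportunity cost of X for Country B = hours_X / hours_Y = 10/10 = 1 units of Y
Terms of trade must be between the two opportunity costs.
Range: 1/2 to 1

1/2 to 1


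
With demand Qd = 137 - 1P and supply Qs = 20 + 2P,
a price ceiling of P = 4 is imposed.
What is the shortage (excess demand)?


At P = 4:
Qd = 137 - 1*4 = 133
Qs = 20 + 2*4 = 28
Shortage = Qd - Qs = 133 - 28 = 105

105


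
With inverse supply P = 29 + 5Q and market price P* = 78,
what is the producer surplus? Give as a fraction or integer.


Minimum supply price (at Q=0): P_min = 29
Quantity supplied at P* = 78:
Q* = (78 - 29)/5 = 49/5
PS = (1/2) * Q* * (P* - P_min)
PS = (1/2) * 49/5 * (78 - 29)
PS = (1/2) * 49/5 * 49 = 2401/10

2401/10


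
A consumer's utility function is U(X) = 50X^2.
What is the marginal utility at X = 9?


MU = dU/dX = 50*2*X^(2-1)
MU = 100*X^1
At X = 9:
MU = 100 * 9^1
MU = 100 * 9 = 900

900


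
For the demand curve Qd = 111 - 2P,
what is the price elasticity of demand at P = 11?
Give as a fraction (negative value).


dQ/dP = -2
At P = 11: Q = 111 - 2*11 = 89
E = (dQ/dP)(P/Q) = (-2)(11/89) = -22/89

-22/89


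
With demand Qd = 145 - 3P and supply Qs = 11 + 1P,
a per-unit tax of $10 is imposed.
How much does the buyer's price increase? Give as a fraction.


With a per-unit tax, the buyer's price increase depends on relative slopes.
Supply slope: d = 1, Demand slope: b = 3
Buyer's price increase = d * tax / (b + d)
= 1 * 10 / (3 + 1)
= 10 / 4 = 5/2

5/2


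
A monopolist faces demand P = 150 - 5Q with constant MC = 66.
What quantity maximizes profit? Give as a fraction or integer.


TR = P*Q = (150 - 5Q)Q = 150Q - 5Q^2
MR = dTR/dQ = 150 - 10Q
Set MR = MC:
150 - 10Q = 66
84 = 10Q
Q* = 84/10 = 42/5

42/5


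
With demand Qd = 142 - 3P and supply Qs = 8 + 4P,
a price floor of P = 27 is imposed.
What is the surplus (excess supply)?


At P = 27:
Qd = 142 - 3*27 = 61
Qs = 8 + 4*27 = 116
Surplus = Qs - Qd = 116 - 61 = 55

55


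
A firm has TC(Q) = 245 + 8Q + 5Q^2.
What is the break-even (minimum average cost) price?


AC(Q) = 245/Q + 8 + 5Q
To minimize: dAC/dQ = -245/Q^2 + 5 = 0
Q^2 = 245/5 = 49
Q* = 7
Min AC = 245/7 + 8 + 5*7
Min AC = 35 + 8 + 35 = 78

78


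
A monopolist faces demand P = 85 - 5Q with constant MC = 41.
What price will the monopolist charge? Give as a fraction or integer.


MR = 85 - 10Q
Set MR = MC: 85 - 10Q = 41
Q* = 22/5
Substitute into demand:
P* = 85 - 5*22/5 = 63

63


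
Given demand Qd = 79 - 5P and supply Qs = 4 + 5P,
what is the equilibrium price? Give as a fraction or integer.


At equilibrium, Qd = Qs.
79 - 5P = 4 + 5P
79 - 4 = 5P + 5P
75 = 10P
P* = 75/10 = 15/2

15/2


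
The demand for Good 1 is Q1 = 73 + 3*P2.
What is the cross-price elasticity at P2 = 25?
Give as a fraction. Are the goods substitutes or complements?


dQ1/dP2 = 3
At P2 = 25: Q1 = 73 + 3*25 = 148
Exy = (dQ1/dP2)(P2/Q1) = 3 * 25 / 148 = 75/148
Since Exy > 0, the goods are substitutes.

75/148 (substitutes)


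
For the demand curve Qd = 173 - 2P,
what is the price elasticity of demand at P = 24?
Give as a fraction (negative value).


dQ/dP = -2
At P = 24: Q = 173 - 2*24 = 125
E = (dQ/dP)(P/Q) = (-2)(24/125) = -48/125

-48/125


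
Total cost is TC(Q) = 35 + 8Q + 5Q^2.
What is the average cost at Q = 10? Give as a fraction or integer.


TC(10) = 35 + 8*10 + 5*10^2
TC(10) = 35 + 80 + 500 = 615
AC = TC/Q = 615/10 = 123/2

123/2


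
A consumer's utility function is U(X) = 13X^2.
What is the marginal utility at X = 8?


MU = dU/dX = 13*2*X^(2-1)
MU = 26*X^1
At X = 8:
MU = 26 * 8^1
MU = 26 * 8 = 208

208


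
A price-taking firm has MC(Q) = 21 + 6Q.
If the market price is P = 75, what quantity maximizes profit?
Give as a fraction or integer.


In perfect competition, profit is maximized where P = MC.
75 = 21 + 6Q
54 = 6Q
Q* = 54/6 = 9

9


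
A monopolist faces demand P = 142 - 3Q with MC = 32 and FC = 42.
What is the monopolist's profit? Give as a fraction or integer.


MR = MC: 142 - 6Q = 32
Q* = 55/3
P* = 142 - 3*55/3 = 87
Profit = (P* - MC)*Q* - FC
= (87 - 32)*55/3 - 42
= 55*55/3 - 42
= 3025/3 - 42 = 2899/3

2899/3


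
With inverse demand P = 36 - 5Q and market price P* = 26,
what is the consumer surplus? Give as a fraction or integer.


Maximum willingness to pay (at Q=0): P_max = 36
Quantity demanded at P* = 26:
Q* = (36 - 26)/5 = 2
CS = (1/2) * Q* * (P_max - P*)
CS = (1/2) * 2 * (36 - 26)
CS = (1/2) * 2 * 10 = 10

10


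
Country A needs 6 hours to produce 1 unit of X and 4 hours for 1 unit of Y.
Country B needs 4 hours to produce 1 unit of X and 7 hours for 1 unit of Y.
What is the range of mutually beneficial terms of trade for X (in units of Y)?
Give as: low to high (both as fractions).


Opportunity cost of X for Country A = hours_X / hours_Y = 6/4 = 3/2 units of Y
Opportunity cost of X for Country B = hours_X / hours_Y = 4/7 = 4/7 units of Y
Terms of trade must be between the two opportunity costs.
Range: 4/7 to 3/2

4/7 to 3/2


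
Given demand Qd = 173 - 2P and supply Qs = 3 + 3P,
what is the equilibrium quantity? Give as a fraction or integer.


First find equilibrium price:
173 - 2P = 3 + 3P
P* = 170/5 = 34
Then substitute into demand:
Q* = 173 - 2 * 34 = 105

105


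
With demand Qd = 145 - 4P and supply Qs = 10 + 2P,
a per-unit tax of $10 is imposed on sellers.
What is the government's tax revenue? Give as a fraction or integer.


With tax on sellers, new supply: Qs' = 10 + 2(P - 10)
= 2P - 10
New equilibrium quantity:
Q_new = 125/3
Tax revenue = tax * Q_new = 10 * 125/3 = 1250/3

1250/3


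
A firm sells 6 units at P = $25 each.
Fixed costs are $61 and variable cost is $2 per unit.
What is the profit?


Total Revenue = P * Q = 25 * 6 = $150
Total Cost = FC + VC*Q = 61 + 2*6 = $73
Profit = TR - TC = 150 - 73 = $77

$77


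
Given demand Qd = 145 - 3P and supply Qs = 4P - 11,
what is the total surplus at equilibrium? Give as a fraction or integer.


Find equilibrium: 145 - 3P = 4P - 11
145 + 11 = 7P
P* = 156/7 = 156/7
Q* = 4*156/7 - 11 = 547/7
Inverse demand: P = 145/3 - Q/3, so P_max = 145/3
Inverse supply: P = 11/4 + Q/4, so P_min = 11/4
CS = (1/2) * 547/7 * (145/3 - 156/7) = 299209/294
PS = (1/2) * 547/7 * (156/7 - 11/4) = 299209/392
TS = CS + PS = 299209/294 + 299209/392 = 299209/168

299209/168


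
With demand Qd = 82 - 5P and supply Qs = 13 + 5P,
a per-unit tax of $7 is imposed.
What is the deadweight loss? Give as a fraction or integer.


Pre-tax equilibrium quantity: Q* = 95/2
Post-tax equilibrium quantity: Q_tax = 30
Reduction in quantity: Q* - Q_tax = 35/2
DWL = (1/2) * tax * (Q* - Q_tax)
DWL = (1/2) * 7 * 35/2 = 245/4

245/4


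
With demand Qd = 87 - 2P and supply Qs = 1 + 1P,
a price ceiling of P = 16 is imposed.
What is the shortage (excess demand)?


At P = 16:
Qd = 87 - 2*16 = 55
Qs = 1 + 1*16 = 17
Shortage = Qd - Qs = 55 - 17 = 38

38


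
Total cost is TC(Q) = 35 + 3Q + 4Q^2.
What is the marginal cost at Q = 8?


MC = dTC/dQ = 3 + 2*4*Q
At Q = 8:
MC = 3 + 8*8
MC = 3 + 64 = 67

67


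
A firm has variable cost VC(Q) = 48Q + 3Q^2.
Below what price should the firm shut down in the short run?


AVC(Q) = VC(Q)/Q = 48 + 3Q
AVC is increasing in Q, so minimum AVC is at Q -> 0+.
Min AVC = 48
The firm should shut down if P < 48.

48


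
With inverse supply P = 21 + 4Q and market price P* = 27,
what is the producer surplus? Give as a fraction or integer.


Minimum supply price (at Q=0): P_min = 21
Quantity supplied at P* = 27:
Q* = (27 - 21)/4 = 3/2
PS = (1/2) * Q* * (P* - P_min)
PS = (1/2) * 3/2 * (27 - 21)
PS = (1/2) * 3/2 * 6 = 9/2

9/2


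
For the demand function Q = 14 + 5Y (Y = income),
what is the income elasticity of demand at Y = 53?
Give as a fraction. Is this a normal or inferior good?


dQ/dY = 5
At Y = 53: Q = 14 + 5*53 = 279
Ey = (dQ/dY)(Y/Q) = 5 * 53 / 279 = 265/279
Since Ey > 0, this is a normal good.

265/279 (normal good)


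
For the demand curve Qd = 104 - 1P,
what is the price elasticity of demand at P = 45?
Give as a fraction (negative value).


dQ/dP = -1
At P = 45: Q = 104 - 1*45 = 59
E = (dQ/dP)(P/Q) = (-1)(45/59) = -45/59

-45/59


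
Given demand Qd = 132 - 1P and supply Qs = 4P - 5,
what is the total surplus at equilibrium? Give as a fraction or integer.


Find equilibrium: 132 - 1P = 4P - 5
132 + 5 = 5P
P* = 137/5 = 137/5
Q* = 4*137/5 - 5 = 523/5
Inverse demand: P = 132 - Q/1, so P_max = 132
Inverse supply: P = 5/4 + Q/4, so P_min = 5/4
CS = (1/2) * 523/5 * (132 - 137/5) = 273529/50
PS = (1/2) * 523/5 * (137/5 - 5/4) = 273529/200
TS = CS + PS = 273529/50 + 273529/200 = 273529/40

273529/40


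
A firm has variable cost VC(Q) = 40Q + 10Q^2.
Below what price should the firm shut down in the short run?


AVC(Q) = VC(Q)/Q = 40 + 10Q
AVC is increasing in Q, so minimum AVC is at Q -> 0+.
Min AVC = 40
The firm should shut down if P < 40.

40


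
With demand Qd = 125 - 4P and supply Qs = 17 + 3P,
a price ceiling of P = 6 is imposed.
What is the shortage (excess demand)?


At P = 6:
Qd = 125 - 4*6 = 101
Qs = 17 + 3*6 = 35
Shortage = Qd - Qs = 101 - 35 = 66

66


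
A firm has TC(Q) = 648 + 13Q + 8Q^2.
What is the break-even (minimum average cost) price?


AC(Q) = 648/Q + 13 + 8Q
To minimize: dAC/dQ = -648/Q^2 + 8 = 0
Q^2 = 648/8 = 81
Q* = 9
Min AC = 648/9 + 13 + 8*9
Min AC = 72 + 13 + 72 = 157

157


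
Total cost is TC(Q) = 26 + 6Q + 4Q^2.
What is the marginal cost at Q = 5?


MC = dTC/dQ = 6 + 2*4*Q
At Q = 5:
MC = 6 + 8*5
MC = 6 + 40 = 46

46


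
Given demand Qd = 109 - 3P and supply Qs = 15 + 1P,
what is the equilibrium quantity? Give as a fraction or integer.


First find equilibrium price:
109 - 3P = 15 + 1P
P* = 94/4 = 47/2
Then substitute into demand:
Q* = 109 - 3 * 47/2 = 77/2

77/2


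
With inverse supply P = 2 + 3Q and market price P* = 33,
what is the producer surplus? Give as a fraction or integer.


Minimum supply price (at Q=0): P_min = 2
Quantity supplied at P* = 33:
Q* = (33 - 2)/3 = 31/3
PS = (1/2) * Q* * (P* - P_min)
PS = (1/2) * 31/3 * (33 - 2)
PS = (1/2) * 31/3 * 31 = 961/6

961/6


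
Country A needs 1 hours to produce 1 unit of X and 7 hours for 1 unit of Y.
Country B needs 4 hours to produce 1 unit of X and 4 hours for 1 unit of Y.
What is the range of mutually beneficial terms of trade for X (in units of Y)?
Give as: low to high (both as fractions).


Opportunity cost of X for Country A = hours_X / hours_Y = 1/7 = 1/7 units of Y
Opportunity cost of X for Country B = hours_X / hours_Y = 4/4 = 1 units of Y
Terms of trade must be between the two opportunity costs.
Range: 1/7 to 1

1/7 to 1


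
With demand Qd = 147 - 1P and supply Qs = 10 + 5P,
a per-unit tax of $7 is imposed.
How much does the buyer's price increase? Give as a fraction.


With a per-unit tax, the buyer's price increase depends on relative slopes.
Supply slope: d = 5, Demand slope: b = 1
Buyer's price increase = d * tax / (b + d)
= 5 * 7 / (1 + 5)
= 35 / 6 = 35/6

35/6


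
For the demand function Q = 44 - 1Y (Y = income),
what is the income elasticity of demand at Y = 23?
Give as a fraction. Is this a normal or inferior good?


dQ/dY = -1
At Y = 23: Q = 44 - 1*23 = 21
Ey = (dQ/dY)(Y/Q) = -1 * 23 / 21 = -23/21
Since Ey < 0, this is a inferior good.

-23/21 (inferior good)


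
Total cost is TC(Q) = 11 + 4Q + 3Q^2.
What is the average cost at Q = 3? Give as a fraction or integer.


TC(3) = 11 + 4*3 + 3*3^2
TC(3) = 11 + 12 + 27 = 50
AC = TC/Q = 50/3 = 50/3

50/3


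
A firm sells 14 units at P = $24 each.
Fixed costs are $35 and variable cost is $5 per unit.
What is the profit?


Total Revenue = P * Q = 24 * 14 = $336
Total Cost = FC + VC*Q = 35 + 5*14 = $105
Profit = TR - TC = 336 - 105 = $231

$231


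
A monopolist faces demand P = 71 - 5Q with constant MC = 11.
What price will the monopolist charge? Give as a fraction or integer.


MR = 71 - 10Q
Set MR = MC: 71 - 10Q = 11
Q* = 6
Substitute into demand:
P* = 71 - 5*6 = 41

41


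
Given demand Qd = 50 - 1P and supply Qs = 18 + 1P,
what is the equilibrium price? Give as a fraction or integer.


At equilibrium, Qd = Qs.
50 - 1P = 18 + 1P
50 - 18 = 1P + 1P
32 = 2P
P* = 32/2 = 16

16


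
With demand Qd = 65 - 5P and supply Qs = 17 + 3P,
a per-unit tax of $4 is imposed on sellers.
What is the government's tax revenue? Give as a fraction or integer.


With tax on sellers, new supply: Qs' = 17 + 3(P - 4)
= 5 + 3P
New equilibrium quantity:
Q_new = 55/2
Tax revenue = tax * Q_new = 4 * 55/2 = 110

110


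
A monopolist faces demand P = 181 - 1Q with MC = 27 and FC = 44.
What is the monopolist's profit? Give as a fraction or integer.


MR = MC: 181 - 2Q = 27
Q* = 77
P* = 181 - 1*77 = 104
Profit = (P* - MC)*Q* - FC
= (104 - 27)*77 - 44
= 77*77 - 44
= 5929 - 44 = 5885

5885


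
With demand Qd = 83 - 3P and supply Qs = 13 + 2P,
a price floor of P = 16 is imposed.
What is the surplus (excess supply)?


At P = 16:
Qd = 83 - 3*16 = 35
Qs = 13 + 2*16 = 45
Surplus = Qs - Qd = 45 - 35 = 10

10


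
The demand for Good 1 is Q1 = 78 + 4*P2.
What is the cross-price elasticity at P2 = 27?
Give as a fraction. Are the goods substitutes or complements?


dQ1/dP2 = 4
At P2 = 27: Q1 = 78 + 4*27 = 186
Exy = (dQ1/dP2)(P2/Q1) = 4 * 27 / 186 = 18/31
Since Exy > 0, the goods are substitutes.

18/31 (substitutes)


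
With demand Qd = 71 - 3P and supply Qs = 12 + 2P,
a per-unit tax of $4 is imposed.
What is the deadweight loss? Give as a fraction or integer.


Pre-tax equilibrium quantity: Q* = 178/5
Post-tax equilibrium quantity: Q_tax = 154/5
Reduction in quantity: Q* - Q_tax = 24/5
DWL = (1/2) * tax * (Q* - Q_tax)
DWL = (1/2) * 4 * 24/5 = 48/5

48/5


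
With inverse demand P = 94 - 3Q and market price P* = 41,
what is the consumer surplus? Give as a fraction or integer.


Maximum willingness to pay (at Q=0): P_max = 94
Quantity demanded at P* = 41:
Q* = (94 - 41)/3 = 53/3
CS = (1/2) * Q* * (P_max - P*)
CS = (1/2) * 53/3 * (94 - 41)
CS = (1/2) * 53/3 * 53 = 2809/6

2809/6


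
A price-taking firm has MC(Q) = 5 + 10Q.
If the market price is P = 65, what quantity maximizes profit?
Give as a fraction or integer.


In perfect competition, profit is maximized where P = MC.
65 = 5 + 10Q
60 = 10Q
Q* = 60/10 = 6

6


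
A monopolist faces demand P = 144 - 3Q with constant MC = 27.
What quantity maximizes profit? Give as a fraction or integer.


TR = P*Q = (144 - 3Q)Q = 144Q - 3Q^2
MR = dTR/dQ = 144 - 6Q
Set MR = MC:
144 - 6Q = 27
117 = 6Q
Q* = 117/6 = 39/2

39/2
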